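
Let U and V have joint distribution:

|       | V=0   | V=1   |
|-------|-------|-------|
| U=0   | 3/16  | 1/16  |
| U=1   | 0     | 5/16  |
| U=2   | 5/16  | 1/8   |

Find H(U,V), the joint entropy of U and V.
H(U,V) = -Σ P(U,V) log₂ P(U,V), summed over the non-zero cells:
H(U,V) = -[(3/16)·log₂(3/16) + (1/16)·log₂(1/16) + (5/16)·log₂(5/16) + (5/16)·log₂(5/16) + (1/8)·log₂(1/8)]
  = 0.4528 + 0.2500 + 0.5244 + 0.5244 + 0.3750
  = 2.1266 bits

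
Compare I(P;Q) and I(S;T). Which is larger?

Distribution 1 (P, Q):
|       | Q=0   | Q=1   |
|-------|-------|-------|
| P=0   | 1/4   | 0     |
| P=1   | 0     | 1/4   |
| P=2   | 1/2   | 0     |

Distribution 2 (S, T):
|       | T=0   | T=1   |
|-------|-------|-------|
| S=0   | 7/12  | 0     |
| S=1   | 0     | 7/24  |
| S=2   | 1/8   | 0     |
Distribution 1 (P, Q):
Marginal P(P) (row sums):
  P(P=0) = 1/4 + 0 = 1/4
  P(P=1) = 0 + 1/4 = 1/4
  P(P=2) = 1/2 + 0 = 1/2
Marginal P(Q) (column sums):
  P(Q=0) = 1/4 + 0 + 1/2 = 3/4
  P(Q=1) = 0 + 1/4 + 0 = 1/4

H(P) = -[(1/4)·log₂(1/4) + (1/4)·log₂(1/4) + (1/2)·log₂(1/2)]
  = 0.5000 + 0.5000 + 0.5000
  = 1.5000 bits
H(Q) = -[(3/4)·log₂(3/4) + (1/4)·log₂(1/4)]
  = 0.3113 + 0.5000
  = 0.8113 bits
H(P,Q) = -[(1/4)·log₂(1/4) + (1/4)·log₂(1/4) + (1/2)·log₂(1/2)]
  = 0.5000 + 0.5000 + 0.5000
  = 1.5000 bits

I(P;Q) = H(P) + H(Q) - H(P,Q)
  = 1.5000 + 0.8113 - 1.5000
  = 0.8113 bits

Distribution 2 (S, T):
Marginal P(S) (row sums):
  P(S=0) = 7/12 + 0 = 7/12
  P(S=1) = 0 + 7/24 = 7/24
  P(S=2) = 1/8 + 0 = 1/8
Marginal P(T) (column sums):
  P(T=0) = 7/12 + 0 + 1/8 = 17/24
  P(T=1) = 0 + 7/24 + 0 = 7/24

H(S) = -[(7/12)·log₂(7/12) + (7/24)·log₂(7/24) + (1/8)·log₂(1/8)]
  = 0.4536 + 0.5185 + 0.3750
  = 1.3471 bits
H(T) = -[(17/24)·log₂(17/24) + (7/24)·log₂(7/24)]
  = 0.3524 + 0.5185
  = 0.8709 bits
H(S,T) = -[(7/12)·log₂(7/12) + (7/24)·log₂(7/24) + (1/8)·log₂(1/8)]
  = 0.4536 + 0.5185 + 0.3750
  = 1.3471 bits

I(S;T) = H(S) + H(T) - H(S,T)
  = 1.3471 + 0.8709 - 1.3471
  = 0.8709 bits

I(S;T) = 0.8709 bits > I(P;Q) = 0.8113 bits, so (S, T) has the higher mutual information (stronger dependence).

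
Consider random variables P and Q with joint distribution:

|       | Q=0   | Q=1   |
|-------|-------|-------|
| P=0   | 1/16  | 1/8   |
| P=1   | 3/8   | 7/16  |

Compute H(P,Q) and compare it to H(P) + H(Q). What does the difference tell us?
Marginal P(P) (row sums):
  P(P=0) = 1/16 + 1/8 = 3/16
  P(P=1) = 3/8 + 7/16 = 13/16
Marginal P(Q) (column sums):
  P(Q=0) = 1/16 + 3/8 = 7/16
  P(Q=1) = 1/8 + 7/16 = 9/16

H(P,Q) = -[(1/16)·log₂(1/16) + (1/8)·log₂(1/8) + (3/8)·log₂(3/8) + (7/16)·log₂(7/16)]
  = 0.2500 + 0.3750 + 0.5306 + 0.5218
  = 1.6774 bits
H(P) = -[(3/16)·log₂(3/16) + (13/16)·log₂(13/16)]
  = 0.4528 + 0.2434
  = 0.6962 bits
H(Q) = -[(7/16)·log₂(7/16) + (9/16)·log₂(9/16)]
  = 0.5218 + 0.4669
  = 0.9887 bits

H(P) + H(Q) = 0.6962 + 0.9887 = 1.6849 bits
Difference: H(P) + H(Q) - H(P,Q) = 1.6849 - 1.6774 = 0.0075 bits = I(P;Q)

The difference is the mutual information; it is positive here, so P and Q are dependent (knowing one reduces uncertainty about the other by 0.0075 bits).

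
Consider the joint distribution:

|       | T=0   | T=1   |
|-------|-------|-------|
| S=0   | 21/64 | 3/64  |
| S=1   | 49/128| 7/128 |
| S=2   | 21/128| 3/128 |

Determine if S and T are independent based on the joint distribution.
Marginal P(S) (row sums):
  P(S=0) = 21/64 + 3/64 = 3/8
  P(S=1) = 49/128 + 7/128 = 7/16
  P(S=2) = 21/128 + 3/128 = 3/16
Marginal P(T) (column sums):
  P(T=0) = 21/64 + 49/128 + 21/128 = 7/8
  P(T=1) = 3/64 + 7/128 + 3/128 = 1/8

S and T are independent iff P(S=i,T=j) = P(S=i)·P(T=j) for every cell.
  P(S=0)·P(T=0) = 3/8 × 7/8 = 21/64 = P(S=0,T=0) ✓
  P(S=0)·P(T=1) = 3/8 × 1/8 = 3/64 = P(S=0,T=1) ✓
  P(S=1)·P(T=0) = 7/16 × 7/8 = 49/128 = P(S=1,T=0) ✓
  P(S=1)·P(T=1) = 7/16 × 1/8 = 7/128 = P(S=1,T=1) ✓
  P(S=2)·P(T=0) = 3/16 × 7/8 = 21/128 = P(S=2,T=0) ✓
  P(S=2)·P(T=1) = 3/16 × 1/8 = 3/128 = P(S=2,T=1) ✓

Yes, S and T are independent: every cell factors, so I(S;T) = 0 bits.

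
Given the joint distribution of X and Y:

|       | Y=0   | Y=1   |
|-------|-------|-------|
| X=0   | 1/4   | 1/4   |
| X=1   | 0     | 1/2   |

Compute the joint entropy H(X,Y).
H(X,Y) = -Σ P(X,Y) log₂ P(X,Y), summed over the non-zero cells:
H(X,Y) = -[(1/4)·log₂(1/4) + (1/4)·log₂(1/4) + (1/2)·log₂(1/2)]
  = 0.5000 + 0.5000 + 0.5000
  = 1.5000 bits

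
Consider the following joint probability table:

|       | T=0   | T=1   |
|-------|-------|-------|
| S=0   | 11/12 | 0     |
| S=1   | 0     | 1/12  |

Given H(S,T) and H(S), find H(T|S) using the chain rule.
From the chain rule: H(S,T) = H(S) + H(T|S)
Therefore: H(T|S) = H(S,T) - H(S)

H(S,T) = -[(11/12)·log₂(11/12) + (1/12)·log₂(1/12)]
  = 0.1151 + 0.2987
  = 0.4138 bits
Marginal P(S) (row sums):
  P(S=0) = 11/12 + 0 = 11/12
  P(S=1) = 0 + 1/12 = 1/12
H(S) = -[(11/12)·log₂(11/12) + (1/12)·log₂(1/12)]
  = 0.1151 + 0.2987
  = 0.4138 bits

H(T|S) = 0.4138 - 0.4138 = 0.0000 bits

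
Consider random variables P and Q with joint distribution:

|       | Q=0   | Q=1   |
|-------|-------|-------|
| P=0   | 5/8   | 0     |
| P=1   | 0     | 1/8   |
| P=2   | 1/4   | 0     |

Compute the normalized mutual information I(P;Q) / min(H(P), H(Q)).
Marginal P(P) (row sums):
  P(P=0) = 5/8 + 0 = 5/8
  P(P=1) = 0 + 1/8 = 1/8
  P(P=2) = 1/4 + 0 = 1/4
Marginal P(Q) (column sums):
  P(Q=0) = 5/8 + 0 + 1/4 = 7/8
  P(Q=1) = 0 + 1/8 + 0 = 1/8

H(P) = -[(5/8)·log₂(5/8) + (1/8)·log₂(1/8) + (1/4)·log₂(1/4)]
  = 0.4238 + 0.3750 + 0.5000
  = 1.2988 bits
H(Q) = -[(7/8)·log₂(7/8) + (1/8)·log₂(1/8)]
  = 0.1686 + 0.3750
  = 0.5436 bits
H(P,Q) = -[(5/8)·log₂(5/8) + (1/8)·log₂(1/8) + (1/4)·log₂(1/4)]
  = 0.4238 + 0.3750 + 0.5000
  = 1.2988 bits

I(P;Q) = H(P) + H(Q) - H(P,Q)
  = 1.2988 + 0.5436 - 1.2988
  = 0.5436 bits

min(H(P), H(Q)) = min(1.2988, 0.5436) = 0.5436 bits
Normalized MI = 0.5436 / 0.5436 = 1.0000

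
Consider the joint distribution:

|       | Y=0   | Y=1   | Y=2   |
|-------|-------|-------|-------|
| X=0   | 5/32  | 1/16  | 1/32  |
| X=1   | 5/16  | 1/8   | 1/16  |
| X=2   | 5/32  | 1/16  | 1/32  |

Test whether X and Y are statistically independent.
Marginal P(X) (row sums):
  P(X=0) = 5/32 + 1/16 + 1/32 = 1/4
  P(X=1) = 5/16 + 1/8 + 1/16 = 1/2
  P(X=2) = 5/32 + 1/16 + 1/32 = 1/4
Marginal P(Y) (column sums):
  P(Y=0) = 5/32 + 5/16 + 5/32 = 5/8
  P(Y=1) = 1/16 + 1/8 + 1/16 = 1/4
  P(Y=2) = 1/32 + 1/16 + 1/32 = 1/8

X and Y are independent iff P(X=i,Y=j) = P(X=i)·P(Y=j) for every cell.
  P(X=0)·P(Y=0) = 1/4 × 5/8 = 5/32 = P(X=0,Y=0) ✓
  P(X=0)·P(Y=1) = 1/4 × 1/4 = 1/16 = P(X=0,Y=1) ✓
  P(X=0)·P(Y=2) = 1/4 × 1/8 = 1/32 = P(X=0,Y=2) ✓
  P(X=1)·P(Y=0) = 1/2 × 5/8 = 5/16 = P(X=1,Y=0) ✓
  P(X=1)·P(Y=1) = 1/2 × 1/4 = 1/8 = P(X=1,Y=1) ✓
  P(X=1)·P(Y=2) = 1/2 × 1/8 = 1/16 = P(X=1,Y=2) ✓
  P(X=2)·P(Y=0) = 1/4 × 5/8 = 5/32 = P(X=2,Y=0) ✓
  P(X=2)·P(Y=1) = 1/4 × 1/4 = 1/16 = P(X=2,Y=1) ✓
  P(X=2)·P(Y=2) = 1/4 × 1/8 = 1/32 = P(X=2,Y=2) ✓

Yes, X and Y are independent: every cell factors, so I(X;Y) = 0 bits.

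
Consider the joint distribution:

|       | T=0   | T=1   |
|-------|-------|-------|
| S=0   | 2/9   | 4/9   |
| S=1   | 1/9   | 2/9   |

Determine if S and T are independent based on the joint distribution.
Marginal P(S) (row sums):
  P(S=0) = 2/9 + 4/9 = 2/3
  P(S=1) = 1/9 + 2/9 = 1/3
Marginal P(T) (column sums):
  P(T=0) = 2/9 + 1/9 = 1/3
  P(T=1) = 4/9 + 2/9 = 2/3

S and T are independent iff P(S=i,T=j) = P(S=i)·P(T=j) for every cell.
  P(S=0)·P(T=0) = 2/3 × 1/3 = 2/9 = P(S=0,T=0) ✓
  P(S=0)·P(T=1) = 2/3 × 2/3 = 4/9 = P(S=0,T=1) ✓
  P(S=1)·P(T=0) = 1/3 × 1/3 = 1/9 = P(S=1,T=0) ✓
  P(S=1)·P(T=1) = 1/3 × 2/3 = 2/9 = P(S=1,T=1) ✓

Yes, S and T are independent: every cell factors, so I(S;T) = 0 bits.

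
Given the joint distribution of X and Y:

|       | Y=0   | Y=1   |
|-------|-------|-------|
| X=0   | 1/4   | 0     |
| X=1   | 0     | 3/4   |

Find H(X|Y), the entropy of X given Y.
Marginal P(Y) (column sums):
  P(Y=0) = 1/4 + 0 = 1/4
  P(Y=1) = 0 + 3/4 = 3/4

H(X|Y) = -Σ P(X,Y)·log₂ P(X|Y), where P(X|Y) = P(X,Y) / P(Y)
  (cells with P(X,Y) = 0 contribute 0)
  (X=0,Y=0): P(X|Y) = (1/4)/(1/4) = 1;  -(1/4)·log₂(1) = 0.0000
  (X=1,Y=1): P(X|Y) = (3/4)/(3/4) = 1;  -(3/4)·log₂(1) = 0.0000
H(X|Y) = 0.0000 + 0.0000
  = 0.0000 bits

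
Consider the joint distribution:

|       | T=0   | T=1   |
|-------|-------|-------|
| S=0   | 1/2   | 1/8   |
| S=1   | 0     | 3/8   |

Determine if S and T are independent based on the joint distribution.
Marginal P(S) (row sums):
  P(S=0) = 1/2 + 1/8 = 5/8
  P(S=1) = 0 + 3/8 = 3/8
Marginal P(T) (column sums):
  P(T=0) = 1/2 + 0 = 1/2
  P(T=1) = 1/8 + 3/8 = 1/2

S and T are independent iff P(S=i,T=j) = P(S=i)·P(T=j) for every cell.
  P(S=0)·P(T=0) = 5/8 × 1/2 = 5/16, but P(S=0,T=0) = 1/2 ✗

No, S and T are not independent. Quantitatively, I(S;T) > 0:

H(S) = -[(5/8)·log₂(5/8) + (3/8)·log₂(3/8)]
  = 0.4238 + 0.5306
  = 0.9544 bits
H(T) = -[(1/2)·log₂(1/2) + (1/2)·log₂(1/2)]
  = 0.5000 + 0.5000
  = 1.0000 bits
H(S,T) = -[(1/2)·log₂(1/2) + (1/8)·log₂(1/8) + (3/8)·log₂(3/8)]
  = 0.5000 + 0.3750 + 0.5306
  = 1.4056 bits
I(S;T) = H(S) + H(T) - H(S,T) = 0.9544 + 1.0000 - 1.4056 = 0.5488 bits > 0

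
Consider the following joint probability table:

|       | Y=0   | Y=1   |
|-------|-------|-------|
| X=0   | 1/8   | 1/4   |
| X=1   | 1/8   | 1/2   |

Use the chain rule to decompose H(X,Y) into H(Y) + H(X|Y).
By the chain rule: H(X,Y) = H(Y) + H(X|Y)

Marginal P(Y) (column sums):
  P(Y=0) = 1/8 + 1/8 = 1/4
  P(Y=1) = 1/4 + 1/2 = 3/4
H(Y) = -[(1/4)·log₂(1/4) + (3/4)·log₂(3/4)]
  = 0.5000 + 0.3113
  = 0.8113 bits
H(X|Y) = -Σ P(X,Y)·log₂ P(X|Y), where P(X|Y) = P(X,Y) / P(Y)
  (X=0,Y=0): P(X|Y) = (1/8)/(1/4) = 1/2;  -(1/8)·log₂(1/2) = 0.1250
  (X=0,Y=1): P(X|Y) = (1/4)/(3/4) = 1/3;  -(1/4)·log₂(1/3) = 0.3962
  (X=1,Y=0): P(X|Y) = (1/8)/(1/4) = 1/2;  -(1/8)·log₂(1/2) = 0.1250
  (X=1,Y=1): P(X|Y) = (1/2)/(3/4) = 2/3;  -(1/2)·log₂(2/3) = 0.2925
H(X|Y) = 0.1250 + 0.3962 + 0.1250 + 0.2925
  = 0.9387 bits

H(X,Y) = H(Y) + H(X|Y) = 0.8113 + 0.9387 = 1.7500 bits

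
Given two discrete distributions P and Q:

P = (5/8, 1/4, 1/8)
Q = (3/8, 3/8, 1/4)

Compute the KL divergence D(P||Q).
D(P||Q) = Σ P(i) log₂(P(i)/Q(i))
  i=0: (5/8) × log₂((5/8)/(3/8)) = (5/8) × log₂(5/3) = 0.4606
  i=1: (1/4) × log₂((1/4)/(3/8)) = (1/4) × log₂(2/3) = -0.1462
  i=2: (1/8) × log₂((1/8)/(1/4)) = (1/8) × log₂(1/2) = -0.1250
D(P||Q) = 0.4606 - 0.1462 - 0.1250
  = 0.1894 bits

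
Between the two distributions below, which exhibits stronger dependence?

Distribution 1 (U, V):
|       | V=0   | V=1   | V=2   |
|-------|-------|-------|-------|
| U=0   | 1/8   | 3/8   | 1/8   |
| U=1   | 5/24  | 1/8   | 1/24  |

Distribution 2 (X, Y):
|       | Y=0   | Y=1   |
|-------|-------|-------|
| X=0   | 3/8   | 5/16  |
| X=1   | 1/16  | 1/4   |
Distribution 1 (U, V):
Marginal P(U) (row sums):
  P(U=0) = 1/8 + 3/8 + 1/8 = 5/8
  P(U=1) = 5/24 + 1/8 + 1/24 = 3/8
Marginal P(V) (column sums):
  P(V=0) = 1/8 + 5/24 = 1/3
  P(V=1) = 3/8 + 1/8 = 1/2
  P(V=2) = 1/8 + 1/24 = 1/6

H(U) = -[(5/8)·log₂(5/8) + (3/8)·log₂(3/8)]
  = 0.4238 + 0.5306
  = 0.9544 bits
H(V) = -[(1/3)·log₂(1/3) + (1/2)·log₂(1/2) + (1/6)·log₂(1/6)]
  = 0.5283 + 0.5000 + 0.4308
  = 1.4591 bits
H(U,V) = -[(1/8)·log₂(1/8) + (3/8)·log₂(3/8) + (1/8)·log₂(1/8) + (5/24)·log₂(5/24) + (1/8)·log₂(1/8) + (1/24)·log₂(1/24)]
  = 0.3750 + 0.5306 + 0.3750 + 0.4715 + 0.3750 + 0.1910
  = 2.3181 bits

I(U;V) = H(U) + H(V) - H(U,V)
  = 0.9544 + 1.4591 - 2.3181
  = 0.0954 bits

Distribution 2 (X, Y):
Marginal P(X) (row sums):
  P(X=0) = 3/8 + 5/16 = 11/16
  P(X=1) = 1/16 + 1/4 = 5/16
Marginal P(Y) (column sums):
  P(Y=0) = 3/8 + 1/16 = 7/16
  P(Y=1) = 5/16 + 1/4 = 9/16

H(X) = -[(11/16)·log₂(11/16) + (5/16)·log₂(5/16)]
  = 0.3716 + 0.5244
  = 0.8960 bits
H(Y) = -[(7/16)·log₂(7/16) + (9/16)·log₂(9/16)]
  = 0.5218 + 0.4669
  = 0.9887 bits
H(X,Y) = -[(3/8)·log₂(3/8) + (5/16)·log₂(5/16) + (1/16)·log₂(1/16) + (1/4)·log₂(1/4)]
  = 0.5306 + 0.5244 + 0.2500 + 0.5000
  = 1.8050 bits

I(X;Y) = H(X) + H(Y) - H(X,Y)
  = 0.8960 + 0.9887 - 1.8050
  = 0.0797 bits

I(U;V) = 0.0954 bits > I(X;Y) = 0.0797 bits, so (U, V) has the higher mutual information (stronger dependence).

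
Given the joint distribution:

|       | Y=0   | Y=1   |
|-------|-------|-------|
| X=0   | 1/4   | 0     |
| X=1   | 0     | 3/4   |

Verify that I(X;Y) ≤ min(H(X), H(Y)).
Marginal P(X) (row sums):
  P(X=0) = 1/4 + 0 = 1/4
  P(X=1) = 0 + 3/4 = 3/4
Marginal P(Y) (column sums):
  P(Y=0) = 1/4 + 0 = 1/4
  P(Y=1) = 0 + 3/4 = 3/4

H(X) = -[(1/4)·log₂(1/4) + (3/4)·log₂(3/4)]
  = 0.5000 + 0.3113
  = 0.8113 bits
H(Y) = -[(1/4)·log₂(1/4) + (3/4)·log₂(3/4)]
  = 0.5000 + 0.3113
  = 0.8113 bits
H(X,Y) = -[(1/4)·log₂(1/4) + (3/4)·log₂(3/4)]
  = 0.5000 + 0.3113
  = 0.8113 bits

I(X;Y) = H(X) + H(Y) - H(X,Y)
  = 0.8113 + 0.8113 - 0.8113
  = 0.8113 bits

min(H(X), H(Y)) = min(0.8113, 0.8113) = 0.8113 bits
Since 0.8113 ≤ 0.8113, the bound is satisfied ✓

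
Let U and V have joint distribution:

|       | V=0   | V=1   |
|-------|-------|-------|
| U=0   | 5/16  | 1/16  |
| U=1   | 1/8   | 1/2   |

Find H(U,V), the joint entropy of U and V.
H(U,V) = -Σ P(U,V) log₂ P(U,V), summed over the non-zero cells:
H(U,V) = -[(5/16)·log₂(5/16) + (1/16)·log₂(1/16) + (1/8)·log₂(1/8) + (1/2)·log₂(1/2)]
  = 0.5244 + 0.2500 + 0.3750 + 0.5000
  = 1.6494 bits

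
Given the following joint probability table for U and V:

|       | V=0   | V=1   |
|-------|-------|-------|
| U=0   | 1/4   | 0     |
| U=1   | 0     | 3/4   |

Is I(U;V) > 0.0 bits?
Marginal P(U) (row sums):
  P(U=0) = 1/4 + 0 = 1/4
  P(U=1) = 0 + 3/4 = 3/4
Marginal P(V) (column sums):
  P(V=0) = 1/4 + 0 = 1/4
  P(V=1) = 0 + 3/4 = 3/4

H(U) = -[(1/4)·log₂(1/4) + (3/4)·log₂(3/4)]
  = 0.5000 + 0.3113
  = 0.8113 bits
H(V) = -[(1/4)·log₂(1/4) + (3/4)·log₂(3/4)]
  = 0.5000 + 0.3113
  = 0.8113 bits
H(U,V) = -[(1/4)·log₂(1/4) + (3/4)·log₂(3/4)]
  = 0.5000 + 0.3113
  = 0.8113 bits

I(U;V) = H(U) + H(V) - H(U,V)
  = 0.8113 + 0.8113 - 0.8113
  = 0.8113 bits

Yes. I(U;V) = 0.8113 bits, which is > 0.0 bits.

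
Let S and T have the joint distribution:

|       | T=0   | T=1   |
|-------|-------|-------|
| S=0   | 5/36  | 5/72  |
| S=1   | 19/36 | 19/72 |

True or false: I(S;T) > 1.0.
Marginal P(S) (row sums):
  P(S=0) = 5/36 + 5/72 = 5/24
  P(S=1) = 19/36 + 19/72 = 19/24
Marginal P(T) (column sums):
  P(T=0) = 5/36 + 19/36 = 2/3
  P(T=1) = 5/72 + 19/72 = 1/3

H(S) = -[(5/24)·log₂(5/24) + (19/24)·log₂(19/24)]
  = 0.4715 + 0.2668
  = 0.7383 bits
H(T) = -[(2/3)·log₂(2/3) + (1/3)·log₂(1/3)]
  = 0.3900 + 0.5283
  = 0.9183 bits
H(S,T) = -[(5/36)·log₂(5/36) + (5/72)·log₂(5/72) + (19/36)·log₂(19/36) + (19/72)·log₂(19/72)]
  = 0.3956 + 0.2672 + 0.4866 + 0.5072
  = 1.6566 bits

I(S;T) = H(S) + H(T) - H(S,T)
  = 0.7383 + 0.9183 - 1.6566
  = 0.0000 bits

False. I(S;T) = 0.0000 bits, which is ≤ 1.0 bits.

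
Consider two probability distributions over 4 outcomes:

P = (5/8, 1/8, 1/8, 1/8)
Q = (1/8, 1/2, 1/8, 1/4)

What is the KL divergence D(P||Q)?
D(P||Q) = Σ P(i) log₂(P(i)/Q(i))
  i=0: (5/8) × log₂((5/8)/(1/8)) = (5/8) × log₂(5) = 1.4512
  i=1: (1/8) × log₂((1/8)/(1/2)) = (1/8) × log₂(1/4) = -0.2500
  i=2: (1/8) × log₂((1/8)/(1/8)) = (1/8) × log₂(1) = 0.0000
  i=3: (1/8) × log₂((1/8)/(1/4)) = (1/8) × log₂(1/2) = -0.1250
D(P||Q) = 1.4512 - 0.2500 + 0.0000 - 0.1250
  = 1.0762 bits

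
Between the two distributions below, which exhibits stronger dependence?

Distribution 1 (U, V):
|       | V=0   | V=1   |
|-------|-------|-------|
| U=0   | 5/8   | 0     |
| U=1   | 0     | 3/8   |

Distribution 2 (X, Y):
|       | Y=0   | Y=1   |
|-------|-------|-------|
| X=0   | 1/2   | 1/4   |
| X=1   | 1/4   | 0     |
Distribution 1 (U, V):
Marginal P(U) (row sums):
  P(U=0) = 5/8 + 0 = 5/8
  P(U=1) = 0 + 3/8 = 3/8
Marginal P(V) (column sums):
  P(V=0) = 5/8 + 0 = 5/8
  P(V=1) = 0 + 3/8 = 3/8

H(U) = -[(5/8)·log₂(5/8) + (3/8)·log₂(3/8)]
  = 0.4238 + 0.5306
  = 0.9544 bits
H(V) = -[(5/8)·log₂(5/8) + (3/8)·log₂(3/8)]
  = 0.4238 + 0.5306
  = 0.9544 bits
H(U,V) = -[(5/8)·log₂(5/8) + (3/8)·log₂(3/8)]
  = 0.4238 + 0.5306
  = 0.9544 bits

I(U;V) = H(U) + H(V) - H(U,V)
  = 0.9544 + 0.9544 - 0.9544
  = 0.9544 bits

Distribution 2 (X, Y):
Marginal P(X) (row sums):
  P(X=0) = 1/2 + 1/4 = 3/4
  P(X=1) = 1/4 + 0 = 1/4
Marginal P(Y) (column sums):
  P(Y=0) = 1/2 + 1/4 = 3/4
  P(Y=1) = 1/4 + 0 = 1/4

H(X) = -[(3/4)·log₂(3/4) + (1/4)·log₂(1/4)]
  = 0.3113 + 0.5000
  = 0.8113 bits
H(Y) = -[(3/4)·log₂(3/4) + (1/4)·log₂(1/4)]
  = 0.3113 + 0.5000
  = 0.8113 bits
H(X,Y) = -[(1/2)·log₂(1/2) + (1/4)·log₂(1/4) + (1/4)·log₂(1/4)]
  = 0.5000 + 0.5000 + 0.5000
  = 1.5000 bits

I(X;Y) = H(X) + H(Y) - H(X,Y)
  = 0.8113 + 0.8113 - 1.5000
  = 0.1226 bits

I(U;V) = 0.9544 bits > I(X;Y) = 0.1226 bits, so (U, V) has the higher mutual information (stronger dependence).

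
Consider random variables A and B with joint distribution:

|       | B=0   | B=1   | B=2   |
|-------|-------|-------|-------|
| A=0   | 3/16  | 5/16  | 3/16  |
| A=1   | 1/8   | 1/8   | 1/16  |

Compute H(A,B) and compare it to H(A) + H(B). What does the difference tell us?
Marginal P(A) (row sums):
  P(A=0) = 3/16 + 5/16 + 3/16 = 11/16
  P(A=1) = 1/8 + 1/8 + 1/16 = 5/16
Marginal P(B) (column sums):
  P(B=0) = 3/16 + 1/8 = 5/16
  P(B=1) = 5/16 + 1/8 = 7/16
  P(B=2) = 3/16 + 1/16 = 1/4

H(A,B) = -[(3/16)·log₂(3/16) + (5/16)·log₂(5/16) + (3/16)·log₂(3/16) + (1/8)·log₂(1/8) + (1/8)·log₂(1/8) + (1/16)·log₂(1/16)]
  = 0.4528 + 0.5244 + 0.4528 + 0.3750 + 0.3750 + 0.2500
  = 2.4300 bits
H(A) = -[(11/16)·log₂(11/16) + (5/16)·log₂(5/16)]
  = 0.3716 + 0.5244
  = 0.8960 bits
H(B) = -[(5/16)·log₂(5/16) + (7/16)·log₂(7/16) + (1/4)·log₂(1/4)]
  = 0.5244 + 0.5218 + 0.5000
  = 1.5462 bits

H(A) + H(B) = 0.8960 + 1.5462 = 2.4422 bits
Difference: H(A) + H(B) - H(A,B) = 2.4422 - 2.4300 = 0.0122 bits = I(A;B)

The difference is the mutual information; it is positive here, so A and B are dependent (knowing one reduces uncertainty about the other by 0.0122 bits).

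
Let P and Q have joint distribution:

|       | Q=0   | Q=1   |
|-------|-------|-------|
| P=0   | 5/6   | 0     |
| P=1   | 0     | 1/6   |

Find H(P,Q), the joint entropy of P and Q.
H(P,Q) = -Σ P(P,Q) log₂ P(P,Q), summed over the non-zero cells:
H(P,Q) = -[(5/6)·log₂(5/6) + (1/6)·log₂(1/6)]
  = 0.2192 + 0.4308
  = 0.6500 bits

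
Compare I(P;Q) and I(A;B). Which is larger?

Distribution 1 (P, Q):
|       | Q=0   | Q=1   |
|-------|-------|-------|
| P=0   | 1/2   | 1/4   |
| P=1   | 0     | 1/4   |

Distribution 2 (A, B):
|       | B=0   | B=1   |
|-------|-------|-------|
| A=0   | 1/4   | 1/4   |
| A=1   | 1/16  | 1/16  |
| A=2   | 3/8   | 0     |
Distribution 1 (P, Q):
Marginal P(P) (row sums):
  P(P=0) = 1/2 + 1/4 = 3/4
  P(P=1) = 0 + 1/4 = 1/4
Marginal P(Q) (column sums):
  P(Q=0) = 1/2 + 0 = 1/2
  P(Q=1) = 1/4 + 1/4 = 1/2

H(P) = -[(3/4)·log₂(3/4) + (1/4)·log₂(1/4)]
  = 0.3113 + 0.5000
  = 0.8113 bits
H(Q) = -[(1/2)·log₂(1/2) + (1/2)·log₂(1/2)]
  = 0.5000 + 0.5000
  = 1.0000 bits
H(P,Q) = -[(1/2)·log₂(1/2) + (1/4)·log₂(1/4) + (1/4)·log₂(1/4)]
  = 0.5000 + 0.5000 + 0.5000
  = 1.5000 bits

I(P;Q) = H(P) + H(Q) - H(P,Q)
  = 0.8113 + 1.0000 - 1.5000
  = 0.3113 bits

Distribution 2 (A, B):
Marginal P(A) (row sums):
  P(A=0) = 1/4 + 1/4 = 1/2
  P(A=1) = 1/16 + 1/16 = 1/8
  P(A=2) = 3/8 + 0 = 3/8
Marginal P(B) (column sums):
  P(B=0) = 1/4 + 1/16 + 3/8 = 11/16
  P(B=1) = 1/4 + 1/16 + 0 = 5/16

H(A) = -[(1/2)·log₂(1/2) + (1/8)·log₂(1/8) + (3/8)·log₂(3/8)]
  = 0.5000 + 0.3750 + 0.5306
  = 1.4056 bits
H(B) = -[(11/16)·log₂(11/16) + (5/16)·log₂(5/16)]
  = 0.3716 + 0.5244
  = 0.8960 bits
H(A,B) = -[(1/4)·log₂(1/4) + (1/4)·log₂(1/4) + (1/16)·log₂(1/16) + (1/16)·log₂(1/16) + (3/8)·log₂(3/8)]
  = 0.5000 + 0.5000 + 0.2500 + 0.2500 + 0.5306
  = 2.0306 bits

I(A;B) = H(A) + H(B) - H(A,B)
  = 1.4056 + 0.8960 - 2.0306
  = 0.2710 bits

I(P;Q) = 0.3113 bits > I(A;B) = 0.2710 bits, so (P, Q) has the higher mutual information (stronger dependence).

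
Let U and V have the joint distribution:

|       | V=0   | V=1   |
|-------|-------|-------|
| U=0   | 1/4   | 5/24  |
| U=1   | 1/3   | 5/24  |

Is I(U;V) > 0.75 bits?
Marginal P(U) (row sums):
  P(U=0) = 1/4 + 5/24 = 11/24
  P(U=1) = 1/3 + 5/24 = 13/24
Marginal P(V) (column sums):
  P(V=0) = 1/4 + 1/3 = 7/12
  P(V=1) = 5/24 + 5/24 = 5/12

H(U) = -[(11/24)·log₂(11/24) + (13/24)·log₂(13/24)]
  = 0.5159 + 0.4791
  = 0.9950 bits
H(V) = -[(7/12)·log₂(7/12) + (5/12)·log₂(5/12)]
  = 0.4536 + 0.5263
  = 0.9799 bits
H(U,V) = -[(1/4)·log₂(1/4) + (5/24)·log₂(5/24) + (1/3)·log₂(1/3) + (5/24)·log₂(5/24)]
  = 0.5000 + 0.4715 + 0.5283 + 0.4715
  = 1.9713 bits

I(U;V) = H(U) + H(V) - H(U,V)
  = 0.9950 + 0.9799 - 1.9713
  = 0.0036 bits

No. I(U;V) = 0.0036 bits, which is ≤ 0.75 bits.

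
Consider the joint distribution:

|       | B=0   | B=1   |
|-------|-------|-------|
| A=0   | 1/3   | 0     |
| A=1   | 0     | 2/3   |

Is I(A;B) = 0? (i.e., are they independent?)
Marginal P(A) (row sums):
  P(A=0) = 1/3 + 0 = 1/3
  P(A=1) = 0 + 2/3 = 2/3
Marginal P(B) (column sums):
  P(B=0) = 1/3 + 0 = 1/3
  P(B=1) = 0 + 2/3 = 2/3

A and B are independent iff P(A=i,B=j) = P(A=i)·P(B=j) for every cell.
  P(A=0)·P(B=0) = 1/3 × 1/3 = 1/9, but P(A=0,B=0) = 1/3 ✗

No, A and B are not independent. Quantitatively, I(A;B) > 0:

H(A) = -[(1/3)·log₂(1/3) + (2/3)·log₂(2/3)]
  = 0.5283 + 0.3900
  = 0.9183 bits
H(B) = -[(1/3)·log₂(1/3) + (2/3)·log₂(2/3)]
  = 0.5283 + 0.3900
  = 0.9183 bits
H(A,B) = -[(1/3)·log₂(1/3) + (2/3)·log₂(2/3)]
  = 0.5283 + 0.3900
  = 0.9183 bits
I(A;B) = H(A) + H(B) - H(A,B) = 0.9183 + 0.9183 - 0.9183 = 0.9183 bits > 0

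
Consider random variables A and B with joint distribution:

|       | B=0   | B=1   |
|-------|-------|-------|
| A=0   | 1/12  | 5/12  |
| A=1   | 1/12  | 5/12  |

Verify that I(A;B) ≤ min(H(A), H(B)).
Marginal P(A) (row sums):
  P(A=0) = 1/12 + 5/12 = 1/2
  P(A=1) = 1/12 + 5/12 = 1/2
Marginal P(B) (column sums):
  P(B=0) = 1/12 + 1/12 = 1/6
  P(B=1) = 5/12 + 5/12 = 5/6

H(A) = -[(1/2)·log₂(1/2) + (1/2)·log₂(1/2)]
  = 0.5000 + 0.5000
  = 1.0000 bits
H(B) = -[(1/6)·log₂(1/6) + (5/6)·log₂(5/6)]
  = 0.4308 + 0.2192
  = 0.6500 bits
H(A,B) = -[(1/12)·log₂(1/12) + (5/12)·log₂(5/12) + (1/12)·log₂(1/12) + (5/12)·log₂(5/12)]
  = 0.2987 + 0.5263 + 0.2987 + 0.5263
  = 1.6500 bits

I(A;B) = H(A) + H(B) - H(A,B)
  = 1.0000 + 0.6500 - 1.6500
  = 0.0000 bits

min(H(A), H(B)) = min(1.0000, 0.6500) = 0.6500 bits
Since 0.0000 ≤ 0.6500, the bound is satisfied ✓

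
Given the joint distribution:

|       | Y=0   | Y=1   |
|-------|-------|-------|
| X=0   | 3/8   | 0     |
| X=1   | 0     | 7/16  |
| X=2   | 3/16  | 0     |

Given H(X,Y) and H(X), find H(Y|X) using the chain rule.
From the chain rule: H(X,Y) = H(X) + H(Y|X)
Therefore: H(Y|X) = H(X,Y) - H(X)

H(X,Y) = -[(3/8)·log₂(3/8) + (7/16)·log₂(7/16) + (3/16)·log₂(3/16)]
  = 0.5306 + 0.5218 + 0.4528
  = 1.5052 bits
Marginal P(X) (row sums):
  P(X=0) = 3/8 + 0 = 3/8
  P(X=1) = 0 + 7/16 = 7/16
  P(X=2) = 3/16 + 0 = 3/16
H(X) = -[(3/8)·log₂(3/8) + (7/16)·log₂(7/16) + (3/16)·log₂(3/16)]
  = 0.5306 + 0.5218 + 0.4528
  = 1.5052 bits

H(Y|X) = 1.5052 - 1.5052 = 0.0000 bits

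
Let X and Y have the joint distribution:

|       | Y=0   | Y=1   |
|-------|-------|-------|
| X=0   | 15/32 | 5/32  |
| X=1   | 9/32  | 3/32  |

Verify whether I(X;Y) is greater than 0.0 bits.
Marginal P(X) (row sums):
  P(X=0) = 15/32 + 5/32 = 5/8
  P(X=1) = 9/32 + 3/32 = 3/8
Marginal P(Y) (column sums):
  P(Y=0) = 15/32 + 9/32 = 3/4
  P(Y=1) = 5/32 + 3/32 = 1/4

H(X) = -[(5/8)·log₂(5/8) + (3/8)·log₂(3/8)]
  = 0.4238 + 0.5306
  = 0.9544 bits
H(Y) = -[(3/4)·log₂(3/4) + (1/4)·log₂(1/4)]
  = 0.3113 + 0.5000
  = 0.8113 bits
H(X,Y) = -[(15/32)·log₂(15/32) + (5/32)·log₂(5/32) + (9/32)·log₂(9/32) + (3/32)·log₂(3/32)]
  = 0.5124 + 0.4184 + 0.5147 + 0.3202
  = 1.7657 bits

I(X;Y) = H(X) + H(Y) - H(X,Y)
  = 0.9544 + 0.8113 - 1.7657
  = 0.0000 bits

No. I(X;Y) = 0.0000 bits, which is ≤ 0.0 bits.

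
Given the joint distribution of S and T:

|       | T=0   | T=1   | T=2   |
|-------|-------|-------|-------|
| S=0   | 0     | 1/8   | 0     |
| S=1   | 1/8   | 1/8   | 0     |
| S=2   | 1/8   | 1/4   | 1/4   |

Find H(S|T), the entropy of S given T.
Marginal P(T) (column sums):
  P(T=0) = 0 + 1/8 + 1/8 = 1/4
  P(T=1) = 1/8 + 1/8 + 1/4 = 1/2
  P(T=2) = 0 + 0 + 1/4 = 1/4

H(S|T) = -Σ P(S,T)·log₂ P(S|T), where P(S|T) = P(S,T) / P(T)
  (cells with P(S,T) = 0 contribute 0)
  (S=0,T=1): P(S|T) = (1/8)/(1/2) = 1/4;  -(1/8)·log₂(1/4) = 0.2500
  (S=1,T=0): P(S|T) = (1/8)/(1/4) = 1/2;  -(1/8)·log₂(1/2) = 0.1250
  (S=1,T=1): P(S|T) = (1/8)/(1/2) = 1/4;  -(1/8)·log₂(1/4) = 0.2500
  (S=2,T=0): P(S|T) = (1/8)/(1/4) = 1/2;  -(1/8)·log₂(1/2) = 0.1250
  (S=2,T=1): P(S|T) = (1/4)/(1/2) = 1/2;  -(1/4)·log₂(1/2) = 0.2500
  (S=2,T=2): P(S|T) = (1/4)/(1/4) = 1;  -(1/4)·log₂(1) = 0.0000
H(S|T) = 0.2500 + 0.1250 + 0.2500 + 0.1250 + 0.2500 + 0.0000
  = 1.0000 bits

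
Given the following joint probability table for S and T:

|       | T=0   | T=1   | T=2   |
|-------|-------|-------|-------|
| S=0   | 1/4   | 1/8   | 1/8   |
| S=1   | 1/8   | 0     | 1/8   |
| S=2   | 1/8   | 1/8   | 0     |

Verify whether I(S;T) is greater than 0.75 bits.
Marginal P(S) (row sums):
  P(S=0) = 1/4 + 1/8 + 1/8 = 1/2
  P(S=1) = 1/8 + 0 + 1/8 = 1/4
  P(S=2) = 1/8 + 1/8 + 0 = 1/4
Marginal P(T) (column sums):
  P(T=0) = 1/4 + 1/8 + 1/8 = 1/2
  P(T=1) = 1/8 + 0 + 1/8 = 1/4
  P(T=2) = 1/8 + 1/8 + 0 = 1/4

H(S) = -[(1/2)·log₂(1/2) + (1/4)·log₂(1/4) + (1/4)·log₂(1/4)]
  = 0.5000 + 0.5000 + 0.5000
  = 1.5000 bits
H(T) = -[(1/2)·log₂(1/2) + (1/4)·log₂(1/4) + (1/4)·log₂(1/4)]
  = 0.5000 + 0.5000 + 0.5000
  = 1.5000 bits
H(S,T) = -[(1/4)·log₂(1/4) + (1/8)·log₂(1/8) + (1/8)·log₂(1/8) + (1/8)·log₂(1/8) + (1/8)·log₂(1/8) + (1/8)·log₂(1/8) + (1/8)·log₂(1/8)]
  = 0.5000 + 0.3750 + 0.3750 + 0.3750 + 0.3750 + 0.3750 + 0.3750
  = 2.7500 bits

I(S;T) = H(S) + H(T) - H(S,T)
  = 1.5000 + 1.5000 - 2.7500
  = 0.2500 bits

No. I(S;T) = 0.2500 bits, which is ≤ 0.75 bits.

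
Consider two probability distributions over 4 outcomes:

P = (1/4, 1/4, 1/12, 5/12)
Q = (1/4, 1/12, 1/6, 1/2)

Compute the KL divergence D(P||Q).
D(P||Q) = Σ P(i) log₂(P(i)/Q(i))
  i=0: (1/4) × log₂((1/4)/(1/4)) = (1/4) × log₂(1) = 0.0000
  i=1: (1/4) × log₂((1/4)/(1/12)) = (1/4) × log₂(3) = 0.3962
  i=2: (1/12) × log₂((1/12)/(1/6)) = (1/12) × log₂(1/2) = -0.0833
  i=3: (5/12) × log₂((5/12)/(1/2)) = (5/12) × log₂(5/6) = -0.1096
D(P||Q) = 0.0000 + 0.3962 - 0.0833 - 0.1096
  = 0.2033 bits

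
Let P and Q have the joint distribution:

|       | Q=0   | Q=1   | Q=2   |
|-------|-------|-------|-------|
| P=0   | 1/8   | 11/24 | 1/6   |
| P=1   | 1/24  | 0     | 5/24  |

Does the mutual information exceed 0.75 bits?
Marginal P(P) (row sums):
  P(P=0) = 1/8 + 11/24 + 1/6 = 3/4
  P(P=1) = 1/24 + 0 + 5/24 = 1/4
Marginal P(Q) (column sums):
  P(Q=0) = 1/8 + 1/24 = 1/6
  P(Q=1) = 11/24 + 0 = 11/24
  P(Q=2) = 1/6 + 5/24 = 3/8

H(P) = -[(3/4)·log₂(3/4) + (1/4)·log₂(1/4)]
  = 0.3113 + 0.5000
  = 0.8113 bits
H(Q) = -[(1/6)·log₂(1/6) + (11/24)·log₂(11/24) + (3/8)·log₂(3/8)]
  = 0.4308 + 0.5159 + 0.5306
  = 1.4773 bits
H(P,Q) = -[(1/8)·log₂(1/8) + (11/24)·log₂(11/24) + (1/6)·log₂(1/6) + (1/24)·log₂(1/24) + (5/24)·log₂(5/24)]
  = 0.3750 + 0.5159 + 0.4308 + 0.1910 + 0.4715
  = 1.9842 bits

I(P;Q) = H(P) + H(Q) - H(P,Q)
  = 0.8113 + 1.4773 - 1.9842
  = 0.3044 bits

No. I(P;Q) = 0.3044 bits, which is ≤ 0.75 bits.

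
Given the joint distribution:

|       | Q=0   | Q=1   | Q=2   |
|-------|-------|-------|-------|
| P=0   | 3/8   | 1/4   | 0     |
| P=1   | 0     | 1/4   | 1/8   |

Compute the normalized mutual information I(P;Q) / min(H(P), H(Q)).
Marginal P(P) (row sums):
  P(P=0) = 3/8 + 1/4 + 0 = 5/8
  P(P=1) = 0 + 1/4 + 1/8 = 3/8
Marginal P(Q) (column sums):
  P(Q=0) = 3/8 + 0 = 3/8
  P(Q=1) = 1/4 + 1/4 = 1/2
  P(Q=2) = 0 + 1/8 = 1/8

H(P) = -[(5/8)·log₂(5/8) + (3/8)·log₂(3/8)]
  = 0.4238 + 0.5306
  = 0.9544 bits
H(Q) = -[(3/8)·log₂(3/8) + (1/2)·log₂(1/2) + (1/8)·log₂(1/8)]
  = 0.5306 + 0.5000 + 0.3750
  = 1.4056 bits
H(P,Q) = -[(3/8)·log₂(3/8) + (1/4)·log₂(1/4) + (1/4)·log₂(1/4) + (1/8)·log₂(1/8)]
  = 0.5306 + 0.5000 + 0.5000 + 0.3750
  = 1.9056 bits

I(P;Q) = H(P) + H(Q) - H(P,Q)
  = 0.9544 + 1.4056 - 1.9056
  = 0.4544 bits

min(H(P), H(Q)) = min(0.9544, 1.4056) = 0.9544 bits
Normalized MI = 0.4544 / 0.9544 = 0.4761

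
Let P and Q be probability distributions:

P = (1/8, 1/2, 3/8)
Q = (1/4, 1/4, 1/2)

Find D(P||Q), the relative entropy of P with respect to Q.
D(P||Q) = Σ P(i) log₂(P(i)/Q(i))
  i=0: (1/8) × log₂((1/8)/(1/4)) = (1/8) × log₂(1/2) = -0.1250
  i=1: (1/2) × log₂((1/2)/(1/4)) = (1/2) × log₂(2) = 0.5000
  i=2: (3/8) × log₂((3/8)/(1/2)) = (3/8) × log₂(3/4) = -0.1556
D(P||Q) = -0.1250 + 0.5000 - 0.1556
  = 0.2194 bits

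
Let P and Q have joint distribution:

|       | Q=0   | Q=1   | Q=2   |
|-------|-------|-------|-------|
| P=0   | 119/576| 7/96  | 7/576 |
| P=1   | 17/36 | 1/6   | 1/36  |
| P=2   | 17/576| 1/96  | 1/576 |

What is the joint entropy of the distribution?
H(P,Q) = -Σ P(P,Q) log₂ P(P,Q), summed over the non-zero cells:
H(P,Q) = -[(119/576)·log₂(119/576) + (7/96)·log₂(7/96) + (7/576)·log₂(7/576) + (17/36)·log₂(17/36) + (1/6)·log₂(1/6) + (1/36)·log₂(1/36) + (17/576)·log₂(17/576) + (1/96)·log₂(1/96) + (1/576)·log₂(1/576)]
  = 0.4700 + 0.2755 + 0.0773 + 0.5112 + 0.4308 + 0.1436 + 0.1500 + 0.0686 + 0.0159
  = 2.1429 bits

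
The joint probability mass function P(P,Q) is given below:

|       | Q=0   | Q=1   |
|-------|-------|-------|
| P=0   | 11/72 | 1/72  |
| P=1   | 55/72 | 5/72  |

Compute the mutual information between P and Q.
Marginal P(P) (row sums):
  P(P=0) = 11/72 + 1/72 = 1/6
  P(P=1) = 55/72 + 5/72 = 5/6
Marginal P(Q) (column sums):
  P(Q=0) = 11/72 + 55/72 = 11/12
  P(Q=1) = 1/72 + 5/72 = 1/12

H(P) = -[(1/6)·log₂(1/6) + (5/6)·log₂(5/6)]
  = 0.4308 + 0.2192
  = 0.6500 bits
H(Q) = -[(11/12)·log₂(11/12) + (1/12)·log₂(1/12)]
  = 0.1151 + 0.2987
  = 0.4138 bits
H(P,Q) = -[(11/72)·log₂(11/72) + (1/72)·log₂(1/72) + (55/72)·log₂(55/72) + (5/72)·log₂(5/72)]
  = 0.4141 + 0.0857 + 0.2968 + 0.2672
  = 1.0638 bits

I(P;Q) = H(P) + H(Q) - H(P,Q)
  = 0.6500 + 0.4138 - 1.0638
  = 0.0000 bits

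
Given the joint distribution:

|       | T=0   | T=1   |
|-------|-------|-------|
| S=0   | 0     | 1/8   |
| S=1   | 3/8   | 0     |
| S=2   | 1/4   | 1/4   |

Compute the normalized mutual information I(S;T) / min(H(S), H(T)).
Marginal P(S) (row sums):
  P(S=0) = 0 + 1/8 = 1/8
  P(S=1) = 3/8 + 0 = 3/8
  P(S=2) = 1/4 + 1/4 = 1/2
Marginal P(T) (column sums):
  P(T=0) = 0 + 3/8 + 1/4 = 5/8
  P(T=1) = 1/8 + 0 + 1/4 = 3/8

H(S) = -[(1/8)·log₂(1/8) + (3/8)·log₂(3/8) + (1/2)·log₂(1/2)]
  = 0.3750 + 0.5306 + 0.5000
  = 1.4056 bits
H(T) = -[(5/8)·log₂(5/8) + (3/8)·log₂(3/8)]
  = 0.4238 + 0.5306
  = 0.9544 bits
H(S,T) = -[(1/8)·log₂(1/8) + (3/8)·log₂(3/8) + (1/4)·log₂(1/4) + (1/4)·log₂(1/4)]
  = 0.3750 + 0.5306 + 0.5000 + 0.5000
  = 1.9056 bits

I(S;T) = H(S) + H(T) - H(S,T)
  = 1.4056 + 0.9544 - 1.9056
  = 0.4544 bits

min(H(S), H(T)) = min(1.4056, 0.9544) = 0.9544 bits
Normalized MI = 0.4544 / 0.9544 = 0.4761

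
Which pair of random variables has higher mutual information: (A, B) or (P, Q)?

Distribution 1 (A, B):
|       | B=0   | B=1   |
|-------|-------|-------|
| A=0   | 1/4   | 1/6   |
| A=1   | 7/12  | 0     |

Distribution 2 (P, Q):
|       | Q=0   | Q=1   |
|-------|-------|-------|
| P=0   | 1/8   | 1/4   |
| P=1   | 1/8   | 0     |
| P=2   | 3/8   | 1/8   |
Distribution 1 (A, B):
Marginal P(A) (row sums):
  P(A=0) = 1/4 + 1/6 = 5/12
  P(A=1) = 7/12 + 0 = 7/12
Marginal P(B) (column sums):
  P(B=0) = 1/4 + 7/12 = 5/6
  P(B=1) = 1/6 + 0 = 1/6

H(A) = -[(5/12)·log₂(5/12) + (7/12)·log₂(7/12)]
  = 0.5263 + 0.4536
  = 0.9799 bits
H(B) = -[(5/6)·log₂(5/6) + (1/6)·log₂(1/6)]
  = 0.2192 + 0.4308
  = 0.6500 bits
H(A,B) = -[(1/4)·log₂(1/4) + (1/6)·log₂(1/6) + (7/12)·log₂(7/12)]
  = 0.5000 + 0.4308 + 0.4536
  = 1.3844 bits

I(A;B) = H(A) + H(B) - H(A,B)
  = 0.9799 + 0.6500 - 1.3844
  = 0.2455 bits

Distribution 2 (P, Q):
Marginal P(P) (row sums):
  P(P=0) = 1/8 + 1/4 = 3/8
  P(P=1) = 1/8 + 0 = 1/8
  P(P=2) = 3/8 + 1/8 = 1/2
Marginal P(Q) (column sums):
  P(Q=0) = 1/8 + 1/8 + 3/8 = 5/8
  P(Q=1) = 1/4 + 0 + 1/8 = 3/8

H(P) = -[(3/8)·log₂(3/8) + (1/8)·log₂(1/8) + (1/2)·log₂(1/2)]
  = 0.5306 + 0.3750 + 0.5000
  = 1.4056 bits
H(Q) = -[(5/8)·log₂(5/8) + (3/8)·log₂(3/8)]
  = 0.4238 + 0.5306
  = 0.9544 bits
H(P,Q) = -[(1/8)·log₂(1/8) + (1/4)·log₂(1/4) + (1/8)·log₂(1/8) + (3/8)·log₂(3/8) + (1/8)·log₂(1/8)]
  = 0.3750 + 0.5000 + 0.3750 + 0.5306 + 0.3750
  = 2.1556 bits

I(P;Q) = H(P) + H(Q) - H(P,Q)
  = 1.4056 + 0.9544 - 2.1556
  = 0.2044 bits

I(A;B) = 0.2455 bits > I(P;Q) = 0.2044 bits, so (A, B) has the higher mutual information (stronger dependence).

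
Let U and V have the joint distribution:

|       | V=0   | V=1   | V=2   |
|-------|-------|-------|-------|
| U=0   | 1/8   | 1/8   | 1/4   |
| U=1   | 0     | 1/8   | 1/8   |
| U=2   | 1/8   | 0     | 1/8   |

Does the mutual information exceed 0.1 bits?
Marginal P(U) (row sums):
  P(U=0) = 1/8 + 1/8 + 1/4 = 1/2
  P(U=1) = 0 + 1/8 + 1/8 = 1/4
  P(U=2) = 1/8 + 0 + 1/8 = 1/4
Marginal P(V) (column sums):
  P(V=0) = 1/8 + 0 + 1/8 = 1/4
  P(V=1) = 1/8 + 1/8 + 0 = 1/4
  P(V=2) = 1/4 + 1/8 + 1/8 = 1/2

H(U) = -[(1/2)·log₂(1/2) + (1/4)·log₂(1/4) + (1/4)·log₂(1/4)]
  = 0.5000 + 0.5000 + 0.5000
  = 1.5000 bits
H(V) = -[(1/4)·log₂(1/4) + (1/4)·log₂(1/4) + (1/2)·log₂(1/2)]
  = 0.5000 + 0.5000 + 0.5000
  = 1.5000 bits
H(U,V) = -[(1/8)·log₂(1/8) + (1/8)·log₂(1/8) + (1/4)·log₂(1/4) + (1/8)·log₂(1/8) + (1/8)·log₂(1/8) + (1/8)·log₂(1/8) + (1/8)·log₂(1/8)]
  = 0.3750 + 0.3750 + 0.5000 + 0.3750 + 0.3750 + 0.3750 + 0.3750
  = 2.7500 bits

I(U;V) = H(U) + H(V) - H(U,V)
  = 1.5000 + 1.5000 - 2.7500
  = 0.2500 bits

Yes. I(U;V) = 0.2500 bits, which is > 0.1 bits.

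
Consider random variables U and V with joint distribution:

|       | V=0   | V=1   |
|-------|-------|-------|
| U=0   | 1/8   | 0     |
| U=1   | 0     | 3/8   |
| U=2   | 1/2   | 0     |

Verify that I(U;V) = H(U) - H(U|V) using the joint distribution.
Left side, from I(U;V) = H(U) + H(V) - H(U,V):
Marginal P(U) (row sums):
  P(U=0) = 1/8 + 0 = 1/8
  P(U=1) = 0 + 3/8 = 3/8
  P(U=2) = 1/2 + 0 = 1/2
Marginal P(V) (column sums):
  P(V=0) = 1/8 + 0 + 1/2 = 5/8
  P(V=1) = 0 + 3/8 + 0 = 3/8

H(U) = -[(1/8)·log₂(1/8) + (3/8)·log₂(3/8) + (1/2)·log₂(1/2)]
  = 0.3750 + 0.5306 + 0.5000
  = 1.4056 bits
H(V) = -[(5/8)·log₂(5/8) + (3/8)·log₂(3/8)]
  = 0.4238 + 0.5306
  = 0.9544 bits
H(U,V) = -[(1/8)·log₂(1/8) + (3/8)·log₂(3/8) + (1/2)·log₂(1/2)]
  = 0.3750 + 0.5306 + 0.5000
  = 1.4056 bits

I(U;V) = H(U) + H(V) - H(U,V)
  = 1.4056 + 0.9544 - 1.4056
  = 0.9544 bits

Right side, with H(U|V) computed directly from the conditional probabilities:
H(U|V) = -Σ P(U,V)·log₂ P(U|V), where P(U|V) = P(U,V) / P(V)
  (cells with P(U,V) = 0 contribute 0)
  (U=0,V=0): P(U|V) = (1/8)/(5/8) = 1/5;  -(1/8)·log₂(1/5) = 0.2902
  (U=1,V=1): P(U|V) = (3/8)/(3/8) = 1;  -(3/8)·log₂(1) = 0.0000
  (U=2,V=0): P(U|V) = (1/2)/(5/8) = 4/5;  -(1/2)·log₂(4/5) = 0.1610
H(U|V) = 0.2902 + 0.0000 + 0.1610
  = 0.4512 bits
H(U) - H(U|V) = 1.4056 - 0.4512 = 0.9544 bits

Both sides equal 0.9544 bits, so I(U;V) = H(U) - H(U|V) ✓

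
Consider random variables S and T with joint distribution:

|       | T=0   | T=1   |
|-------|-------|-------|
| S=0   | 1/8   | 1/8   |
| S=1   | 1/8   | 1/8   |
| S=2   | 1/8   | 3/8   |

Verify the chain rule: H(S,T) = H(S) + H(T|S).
Left side:
H(S,T) = -[(1/8)·log₂(1/8) + (1/8)·log₂(1/8) + (1/8)·log₂(1/8) + (1/8)·log₂(1/8) + (1/8)·log₂(1/8) + (3/8)·log₂(3/8)]
  = 0.3750 + 0.3750 + 0.3750 + 0.3750 + 0.3750 + 0.5306
  = 2.4056 bits

Right side:
Marginal P(S) (row sums):
  P(S=0) = 1/8 + 1/8 = 1/4
  P(S=1) = 1/8 + 1/8 = 1/4
  P(S=2) = 1/8 + 3/8 = 1/2
H(S) = -[(1/4)·log₂(1/4) + (1/4)·log₂(1/4) + (1/2)·log₂(1/2)]
  = 0.5000 + 0.5000 + 0.5000
  = 1.5000 bits
H(T|S) = -Σ P(S,T)·log₂ P(T|S), where P(T|S) = P(S,T) / P(S)
  (S=0,T=0): P(T|S) = (1/8)/(1/4) = 1/2;  -(1/8)·log₂(1/2) = 0.1250
  (S=0,T=1): P(T|S) = (1/8)/(1/4) = 1/2;  -(1/8)·log₂(1/2) = 0.1250
  (S=1,T=0): P(T|S) = (1/8)/(1/4) = 1/2;  -(1/8)·log₂(1/2) = 0.1250
  (S=1,T=1): P(T|S) = (1/8)/(1/4) = 1/2;  -(1/8)·log₂(1/2) = 0.1250
  (S=2,T=0): P(T|S) = (1/8)/(1/2) = 1/4;  -(1/8)·log₂(1/4) = 0.2500
  (S=2,T=1): P(T|S) = (3/8)/(1/2) = 3/4;  -(3/8)·log₂(3/4) = 0.1556
H(T|S) = 0.1250 + 0.1250 + 0.1250 + 0.1250 + 0.2500 + 0.1556
  = 0.9056 bits
H(S) + H(T|S) = 1.5000 + 0.9056 = 2.4056 bits

Both sides equal 2.4056 bits, so the chain rule holds ✓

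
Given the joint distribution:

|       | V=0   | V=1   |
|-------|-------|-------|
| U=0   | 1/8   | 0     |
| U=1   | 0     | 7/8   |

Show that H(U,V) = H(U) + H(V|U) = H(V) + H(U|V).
Marginal P(U) (row sums):
  P(U=0) = 1/8 + 0 = 1/8
  P(U=1) = 0 + 7/8 = 7/8
Marginal P(V) (column sums):
  P(V=0) = 1/8 + 0 = 1/8
  P(V=1) = 0 + 7/8 = 7/8

Decomposition 1: H(U) + H(V|U)
H(U) = -[(1/8)·log₂(1/8) + (7/8)·log₂(7/8)]
  = 0.3750 + 0.1686
  = 0.5436 bits
H(V|U) = -Σ P(U,V)·log₂ P(V|U), where P(V|U) = P(U,V) / P(U)
  (cells with P(U,V) = 0 contribute 0)
  (U=0,V=0): P(V|U) = (1/8)/(1/8) = 1;  -(1/8)·log₂(1) = 0.0000
  (U=1,V=1): P(V|U) = (7/8)/(7/8) = 1;  -(7/8)·log₂(1) = 0.0000
H(V|U) = 0.0000 + 0.0000
  = 0.0000 bits
H(U) + H(V|U) = 0.5436 + 0.0000 = 0.5436 bits

Decomposition 2: H(V) + H(U|V)
H(V) = -[(1/8)·log₂(1/8) + (7/8)·log₂(7/8)]
  = 0.3750 + 0.1686
  = 0.5436 bits
H(U|V) = -Σ P(U,V)·log₂ P(U|V), where P(U|V) = P(U,V) / P(V)
  (cells with P(U,V) = 0 contribute 0)
  (U=0,V=0): P(U|V) = (1/8)/(1/8) = 1;  -(1/8)·log₂(1) = 0.0000
  (U=1,V=1): P(U|V) = (7/8)/(7/8) = 1;  -(7/8)·log₂(1) = 0.0000
H(U|V) = 0.0000 + 0.0000
  = 0.0000 bits
H(V) + H(U|V) = 0.5436 + 0.0000 = 0.5436 bits

Direct computation of the joint entropy:
H(U,V) = -[(1/8)·log₂(1/8) + (7/8)·log₂(7/8)]
  = 0.3750 + 0.1686
  = 0.5436 bits

All three agree: H(U,V) = 0.5436 bits ✓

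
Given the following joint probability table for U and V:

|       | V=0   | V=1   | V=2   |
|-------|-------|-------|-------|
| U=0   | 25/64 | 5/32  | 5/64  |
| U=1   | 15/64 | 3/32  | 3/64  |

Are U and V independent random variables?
Marginal P(U) (row sums):
  P(U=0) = 25/64 + 5/32 + 5/64 = 5/8
  P(U=1) = 15/64 + 3/32 + 3/64 = 3/8
Marginal P(V) (column sums):
  P(V=0) = 25/64 + 15/64 = 5/8
  P(V=1) = 5/32 + 3/32 = 1/4
  P(V=2) = 5/64 + 3/64 = 1/8

U and V are independent iff P(U=i,V=j) = P(U=i)·P(V=j) for every cell.
  P(U=0)·P(V=0) = 5/8 × 5/8 = 25/64 = P(U=0,V=0) ✓
  P(U=0)·P(V=1) = 5/8 × 1/4 = 5/32 = P(U=0,V=1) ✓
  P(U=0)·P(V=2) = 5/8 × 1/8 = 5/64 = P(U=0,V=2) ✓
  P(U=1)·P(V=0) = 3/8 × 5/8 = 15/64 = P(U=1,V=0) ✓
  P(U=1)·P(V=1) = 3/8 × 1/4 = 3/32 = P(U=1,V=1) ✓
  P(U=1)·P(V=2) = 3/8 × 1/8 = 3/64 = P(U=1,V=2) ✓

Yes, U and V are independent: every cell factors, so I(U;V) = 0 bits.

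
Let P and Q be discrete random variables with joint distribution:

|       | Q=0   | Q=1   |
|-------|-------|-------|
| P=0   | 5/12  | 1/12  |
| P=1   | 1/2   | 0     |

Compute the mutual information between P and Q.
Marginal P(P) (row sums):
  P(P=0) = 5/12 + 1/12 = 1/2
  P(P=1) = 1/2 + 0 = 1/2
Marginal P(Q) (column sums):
  P(Q=0) = 5/12 + 1/2 = 11/12
  P(Q=1) = 1/12 + 0 = 1/12

H(P) = -[(1/2)·log₂(1/2) + (1/2)·log₂(1/2)]
  = 0.5000 + 0.5000
  = 1.0000 bits
H(Q) = -[(11/12)·log₂(11/12) + (1/12)·log₂(1/12)]
  = 0.1151 + 0.2987
  = 0.4138 bits
H(P,Q) = -[(5/12)·log₂(5/12) + (1/12)·log₂(1/12) + (1/2)·log₂(1/2)]
  = 0.5263 + 0.2987 + 0.5000
  = 1.3250 bits

I(P;Q) = H(P) + H(Q) - H(P,Q)
  = 1.0000 + 0.4138 - 1.3250
  = 0.0888 bits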